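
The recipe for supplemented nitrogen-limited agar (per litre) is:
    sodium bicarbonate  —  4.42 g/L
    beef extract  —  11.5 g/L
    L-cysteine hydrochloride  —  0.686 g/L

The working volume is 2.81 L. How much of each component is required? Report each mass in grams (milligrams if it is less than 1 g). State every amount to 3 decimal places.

sodium bicarbonate 12.420 g; beef extract 32.315 g; L-cysteine hydrochloride 1.928 g

Scale factor relative to 1 L: 2.81.
sodium bicarbonate: 4.42 g/L × 2.81 L = 12.420 g
beef extract: 11.5 g/L × 2.81 L = 32.315 g
L-cysteine hydrochloride: 0.686 g/L × 2.81 L = 1.928 g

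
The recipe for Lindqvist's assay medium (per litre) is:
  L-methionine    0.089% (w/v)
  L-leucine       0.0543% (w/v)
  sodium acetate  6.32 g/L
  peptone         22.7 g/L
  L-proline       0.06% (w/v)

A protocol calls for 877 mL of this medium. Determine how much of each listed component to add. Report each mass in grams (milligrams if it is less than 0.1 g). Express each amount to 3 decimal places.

Target volume = 877 mL = 0.877 L.
L-methionine: 0.089% w/v = 0.89 g/L → 0.89 × 0.877 L = 0.781 g
L-leucine: 0.0543 g per 100 mL × 877 mL ÷ 100 = 0.476 g
sodium acetate: 6.32 g/L × 0.877 L = 5.543 g
peptone: 22.7 g/L × 0.877 L = 19.908 g
L-proline: 0.06% w/v = 0.6 g/L → 0.6 × 0.877 L = 0.526 g

L-methionine 0.781 g; L-leucine 0.476 g; sodium acetate 5.543 g; peptone 19.908 g; L-proline 0.526 g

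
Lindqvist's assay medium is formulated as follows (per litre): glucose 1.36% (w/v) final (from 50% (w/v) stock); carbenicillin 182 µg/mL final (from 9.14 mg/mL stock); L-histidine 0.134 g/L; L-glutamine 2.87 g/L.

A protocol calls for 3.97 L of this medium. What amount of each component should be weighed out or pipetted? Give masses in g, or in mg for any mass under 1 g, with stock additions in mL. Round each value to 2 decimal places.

Scale factor relative to 1 L: 3.97.
glucose: dilute stock: 1.36% ÷ 50% × 3970 mL = 107.98 mL
carbenicillin: C1V1 = C2V2 → 182 µg/mL × 3970 mL ÷ 9140 µg/mL = 79.05 mL
L-histidine: 0.134 g/L × 3.97 L = 0.53198 g = 531.98 mg
L-glutamine: 2.87 g/L × 3.97 L = 11.39 g

glucose 107.98 mL; carbenicillin 79.05 mL; L-histidine 531.98 mg; L-glutamine 11.39 g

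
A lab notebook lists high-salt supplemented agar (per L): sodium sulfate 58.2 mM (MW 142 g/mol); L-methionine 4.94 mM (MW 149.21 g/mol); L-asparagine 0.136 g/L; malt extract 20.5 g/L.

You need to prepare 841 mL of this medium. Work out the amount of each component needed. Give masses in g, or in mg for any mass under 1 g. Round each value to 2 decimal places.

Working volume: 841 mL = 0.841 L.
sodium sulfate: 58.2 mmol/L × 142 g/mol × 0.841 L ÷ 1000 = 6.95 g
L-methionine: 4.94 mmol/L × 149.21 mg/mmol × 0.841 L = 619.90 mg
L-asparagine: 0.136 g/L × 0.841 L = 0.114376 g = 114.38 mg
malt extract: 20.5 g/L × 0.841 L = 17.24 g

sodium sulfate 6.95 g; L-methionine 619.90 mg; L-asparagine 114.38 mg; malt extract 17.24 g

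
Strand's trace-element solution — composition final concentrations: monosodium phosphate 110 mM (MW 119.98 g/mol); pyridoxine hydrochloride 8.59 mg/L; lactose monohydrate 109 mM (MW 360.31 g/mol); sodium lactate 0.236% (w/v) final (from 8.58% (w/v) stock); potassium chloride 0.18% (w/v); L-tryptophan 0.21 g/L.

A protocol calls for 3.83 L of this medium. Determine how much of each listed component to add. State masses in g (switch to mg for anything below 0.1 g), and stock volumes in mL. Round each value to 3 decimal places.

Scale factor relative to 1 L: 3.83.
monosodium phosphate: 110 mmol/L × 119.98 g/mol × 3.83 L ÷ 1000 = 50.548 g
pyridoxine hydrochloride: 8.59 mg/L × 3.83 L = 32.900 mg
lactose monohydrate: 109 mmol/L × 360.31 g/mol × 3.83 L ÷ 1000 = 150.419 g
sodium lactate: dilute stock: 0.236% ÷ 8.58% × 3830 mL = 105.347 mL
potassium chloride: 0.18% w/v = 1.8 g/L → 1.8 × 3.83 L = 6.894 g
L-tryptophan: 0.21 g/L × 3.83 L = 0.804 g

monosodium phosphate 50.548 g; pyridoxine hydrochloride 32.900 mg; lactose monohydrate 150.419 g; sodium lactate 105.347 mL; potassium chloride 6.894 g; L-tryptophan 0.804 g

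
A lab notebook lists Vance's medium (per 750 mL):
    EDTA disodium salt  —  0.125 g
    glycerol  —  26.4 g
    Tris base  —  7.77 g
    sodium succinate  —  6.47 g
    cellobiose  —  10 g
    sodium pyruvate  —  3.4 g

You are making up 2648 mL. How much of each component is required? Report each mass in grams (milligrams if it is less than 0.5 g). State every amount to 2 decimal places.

EDTA disodium salt 441.33 mg; glycerol 93.21 g; Tris base 27.43 g; sodium succinate 22.84 g; cellobiose 35.31 g; sodium pyruvate 12.00 g

Scale factor = 2648 mL / 750 mL = 3.53067.
EDTA disodium salt: 0.125 g × (2648 mL / 750 mL) = 0.441333 g = 441.33 mg
glycerol: 26.4 g × (2648 mL / 750 mL) = 93.21 g
Tris base: 7.77 g × (2648 mL / 750 mL) = 27.43 g
sodium succinate: 6.47 g × (2648 mL / 750 mL) = 22.84 g
cellobiose: 10 g × (2648 mL / 750 mL) = 35.31 g
sodium pyruvate: 3.4 g × (2648 mL / 750 mL) = 12.00 g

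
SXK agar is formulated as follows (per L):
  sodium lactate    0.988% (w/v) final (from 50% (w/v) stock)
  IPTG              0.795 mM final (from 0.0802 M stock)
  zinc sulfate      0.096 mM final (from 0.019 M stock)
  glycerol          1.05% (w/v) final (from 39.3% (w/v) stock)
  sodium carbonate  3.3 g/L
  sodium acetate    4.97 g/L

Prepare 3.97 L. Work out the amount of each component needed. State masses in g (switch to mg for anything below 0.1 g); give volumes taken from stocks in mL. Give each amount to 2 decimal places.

sodium lactate 78.45 mL; IPTG 39.35 mL; zinc sulfate 20.06 mL; glycerol 106.07 mL; sodium carbonate 13.10 g; sodium acetate 19.73 g

Scale factor relative to 1 L: 3.97.
sodium lactate: dilute stock: 0.988% ÷ 50% × 3970 mL = 78.45 mL
IPTG: dilute stock: 0.795 mM × 3970 mL ÷ 80.2 mM = 39.35 mL
zinc sulfate: dilute stock: 0.096 mM × 3970 mL ÷ 19 mM = 20.06 mL
glycerol: dilute stock: 1.05% ÷ 39.3% × 3970 mL = 106.07 mL
sodium carbonate: 3.3 g/L × 3.97 L = 13.10 g
sodium acetate: 4.97 g/L × 3.97 L = 19.73 g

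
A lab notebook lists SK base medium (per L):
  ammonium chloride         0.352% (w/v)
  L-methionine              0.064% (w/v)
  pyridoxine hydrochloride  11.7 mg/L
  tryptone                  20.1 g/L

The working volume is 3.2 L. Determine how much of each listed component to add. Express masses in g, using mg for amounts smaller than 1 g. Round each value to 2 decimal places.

Working volume: 3.2 L.
ammonium chloride: 0.352 g per 100 mL × 3200 mL ÷ 100 = 11.26 g
L-methionine: 0.064% w/v = 0.64 g/L → 0.64 × 3.2 L = 2.05 g
pyridoxine hydrochloride: 11.7 mg/L × 3.2 L = 37.44 mg
tryptone: 20.1 g/L × 3.2 L = 64.32 g

ammonium chloride 11.26 g; L-methionine 2.05 g; pyridoxine hydrochloride 37.44 mg; tryptone 64.32 g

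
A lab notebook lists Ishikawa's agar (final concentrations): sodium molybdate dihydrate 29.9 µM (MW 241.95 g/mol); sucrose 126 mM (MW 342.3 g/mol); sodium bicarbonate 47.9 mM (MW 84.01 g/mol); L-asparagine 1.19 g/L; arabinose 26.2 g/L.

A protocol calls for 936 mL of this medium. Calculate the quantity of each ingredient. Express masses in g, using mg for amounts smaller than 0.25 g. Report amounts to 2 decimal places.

sodium molybdate dihydrate 6.77 mg; sucrose 40.37 g; sodium bicarbonate 3.77 g; L-asparagine 1.11 g; arabinose 24.52 g

Scale factor relative to 1 L: 0.936.
sodium molybdate dihydrate: 29.9 µmol/L × 241.95 g/mol × 0.936 L ÷ 1000 = 6.77 mg
sucrose: 126 mmol/L × 342.3 g/mol × 0.936 L ÷ 1000 = 40.37 g
sodium bicarbonate: 47.9 mmol/L × 84.01 g/mol × 0.936 L ÷ 1000 = 3.77 g
L-asparagine: 1.19 g/L × 0.936 L = 1.11 g
arabinose: 26.2 g/L × 0.936 L = 24.52 g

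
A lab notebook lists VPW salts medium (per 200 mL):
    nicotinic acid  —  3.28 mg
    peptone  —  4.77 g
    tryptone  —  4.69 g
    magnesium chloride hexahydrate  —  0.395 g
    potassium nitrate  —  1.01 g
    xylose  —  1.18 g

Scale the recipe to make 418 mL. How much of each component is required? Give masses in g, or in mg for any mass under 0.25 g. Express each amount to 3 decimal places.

Scale factor = 418 mL / 200 mL = 2.09.
nicotinic acid: 3.28 mg × (418 mL / 200 mL) = 6.855 mg
peptone: 4.77 g × (418 mL / 200 mL) = 9.969 g
tryptone: 4.69 g × (418 mL / 200 mL) = 9.802 g
magnesium chloride hexahydrate: 0.395 g × (418 mL / 200 mL) = 0.826 g
potassium nitrate: 1.01 g × (418 mL / 200 mL) = 2.111 g
xylose: 1.18 g × (418 mL / 200 mL) = 2.466 g

nicotinic acid 6.855 mg; peptone 9.969 g; tryptone 9.802 g; magnesium chloride hexahydrate 0.826 g; potassium nitrate 2.111 g; xylose 2.466 g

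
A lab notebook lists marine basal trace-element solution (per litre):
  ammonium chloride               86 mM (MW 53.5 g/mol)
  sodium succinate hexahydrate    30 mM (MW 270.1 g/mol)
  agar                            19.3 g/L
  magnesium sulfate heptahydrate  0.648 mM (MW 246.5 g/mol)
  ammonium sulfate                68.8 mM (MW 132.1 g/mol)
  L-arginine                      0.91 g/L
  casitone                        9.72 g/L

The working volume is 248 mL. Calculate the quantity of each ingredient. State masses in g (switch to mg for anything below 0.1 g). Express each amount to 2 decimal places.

ammonium chloride 1.14 g; sodium succinate hexahydrate 2.01 g; agar 4.79 g; magnesium sulfate heptahydrate 39.61 mg; ammonium sulfate 2.25 g; L-arginine 0.23 g; casitone 2.41 g

Working volume: 248 mL = 0.248 L.
ammonium chloride: 86 mmol/L × 53.5 g/mol × 0.248 L ÷ 1000 = 1.14 g
sodium succinate hexahydrate: 30 mmol/L × 270.1 g/mol × 0.248 L ÷ 1000 = 2.01 g
agar: 19.3 g/L × 0.248 L = 4.79 g
magnesium sulfate heptahydrate: 0.648 mmol/L × 246.5 mg/mmol × 0.248 L = 39.61 mg
ammonium sulfate: 68.8 mmol/L × 132.1 g/mol × 0.248 L ÷ 1000 = 2.25 g
L-arginine: 0.91 g/L × 0.248 L = 0.23 g
casitone: 9.72 g/L × 0.248 L = 2.41 g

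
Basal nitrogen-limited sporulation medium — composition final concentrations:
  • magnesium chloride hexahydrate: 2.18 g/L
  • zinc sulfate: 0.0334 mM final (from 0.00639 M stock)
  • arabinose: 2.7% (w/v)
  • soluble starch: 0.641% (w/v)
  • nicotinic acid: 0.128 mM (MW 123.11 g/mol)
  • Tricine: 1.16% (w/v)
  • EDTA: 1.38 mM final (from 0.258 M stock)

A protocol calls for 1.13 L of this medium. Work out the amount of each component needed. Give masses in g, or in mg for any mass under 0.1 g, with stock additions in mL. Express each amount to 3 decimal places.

magnesium chloride hexahydrate 2.463 g; zinc sulfate 5.906 mL; arabinose 30.510 g; soluble starch 7.243 g; nicotinic acid 17.807 mg; Tricine 13.108 g; EDTA 6.044 mL

Scale factor relative to 1 L: 1.13.
magnesium chloride hexahydrate: 2.18 g/L × 1.13 L = 2.463 g
zinc sulfate: C1V1 = C2V2 → 0.0334 mM × 1130 mL ÷ 6.39 mM = 5.906 mL
arabinose: 2.7% w/v = 27 g/L → 27 × 1.13 L = 30.510 g
soluble starch: 0.641% w/v = 6.41 g/L → 6.41 × 1.13 L = 7.243 g
nicotinic acid: 0.128 mmol/L × 123.11 mg/mmol × 1.13 L = 17.807 mg
Tricine: 1.16% w/v = 11.6 g/L → 11.6 × 1.13 L = 13.108 g
EDTA: C1V1 = C2V2 → 1.38 mM × 1130 mL ÷ 258 mM = 6.044 mL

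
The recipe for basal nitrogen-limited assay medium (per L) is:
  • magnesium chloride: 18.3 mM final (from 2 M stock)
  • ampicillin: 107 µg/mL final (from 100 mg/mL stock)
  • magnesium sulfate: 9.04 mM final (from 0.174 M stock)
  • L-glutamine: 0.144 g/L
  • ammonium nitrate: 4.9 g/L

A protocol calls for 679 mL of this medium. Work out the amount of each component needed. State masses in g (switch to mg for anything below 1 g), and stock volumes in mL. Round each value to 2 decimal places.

magnesium chloride 6.21 mL; ampicillin 0.73 mL; magnesium sulfate 35.28 mL; L-glutamine 97.78 mg; ammonium nitrate 3.33 g

Scale factor relative to 1 L: 0.679.
magnesium chloride: C1V1 = C2V2 → 18.3 mM × 679 mL ÷ 2000 mM = 6.21 mL
ampicillin: C1V1 = C2V2 → 107 µg/mL × 679 mL ÷ 100000 µg/mL = 0.73 mL
magnesium sulfate: V = C2·V2/C1 = 9.04 mM × 679 mL ÷ 174 mM = 35.28 mL
L-glutamine: 0.144 g/L × 0.679 L = 0.097776 g = 97.78 mg
ammonium nitrate: 4.9 g/L × 0.679 L = 3.33 g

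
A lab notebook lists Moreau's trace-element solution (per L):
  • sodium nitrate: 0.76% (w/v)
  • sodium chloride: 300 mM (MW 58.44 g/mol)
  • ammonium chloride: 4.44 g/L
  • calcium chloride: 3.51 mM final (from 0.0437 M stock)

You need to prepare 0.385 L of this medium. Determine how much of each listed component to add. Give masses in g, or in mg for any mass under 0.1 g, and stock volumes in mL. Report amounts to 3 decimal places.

sodium nitrate 2.926 g; sodium chloride 6.750 g; ammonium chloride 1.709 g; calcium chloride 30.923 mL

Working volume: 0.385 L.
sodium nitrate: 0.76% w/v = 7.6 g/L → 7.6 × 0.385 L = 2.926 g
sodium chloride: 300 mmol/L × 58.44 g/mol × 0.385 L ÷ 1000 = 6.750 g
ammonium chloride: 4.44 g/L × 0.385 L = 1.709 g
calcium chloride: dilute stock: 3.51 mM × 385 mL ÷ 43.7 mM = 30.923 mL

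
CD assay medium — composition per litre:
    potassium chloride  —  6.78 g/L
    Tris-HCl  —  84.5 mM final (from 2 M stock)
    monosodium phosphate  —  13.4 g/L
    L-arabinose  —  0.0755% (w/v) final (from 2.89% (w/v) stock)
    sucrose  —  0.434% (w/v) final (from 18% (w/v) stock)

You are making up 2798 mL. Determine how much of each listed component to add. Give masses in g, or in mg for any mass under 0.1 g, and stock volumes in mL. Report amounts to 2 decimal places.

potassium chloride 18.97 g; Tris-HCl 118.22 mL; monosodium phosphate 37.49 g; L-arabinose 73.10 mL; sucrose 67.46 mL

Target volume = 2798 mL = 2.798 L.
potassium chloride: 6.78 g/L × 2.798 L = 18.97 g
Tris-HCl: C1V1 = C2V2 → 84.5 mM × 2798 mL ÷ 2000 mM = 118.22 mL
monosodium phosphate: 13.4 g/L × 2.798 L = 37.49 g
L-arabinose: dilute stock: 0.0755% ÷ 2.89% × 2798 mL = 73.10 mL
sucrose: C1V1 = C2V2 → 0.434% ÷ 18% × 2798 mL = 67.46 mL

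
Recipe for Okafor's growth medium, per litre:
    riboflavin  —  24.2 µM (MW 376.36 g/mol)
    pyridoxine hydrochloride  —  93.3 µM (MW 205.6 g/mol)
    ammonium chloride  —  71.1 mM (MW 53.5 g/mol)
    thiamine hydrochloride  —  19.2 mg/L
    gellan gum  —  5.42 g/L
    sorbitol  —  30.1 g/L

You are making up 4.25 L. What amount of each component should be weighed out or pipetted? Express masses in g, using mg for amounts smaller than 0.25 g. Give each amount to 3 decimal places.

Working volume: 4.25 L.
riboflavin: 24.2 µmol/L × 376.36 g/mol × 4.25 L ÷ 1000 = 38.709 mg
pyridoxine hydrochloride: 93.3 µmol/L × 205.6 g/mol × 4.25 L ÷ 1000 = 81.526 mg
ammonium chloride: 71.1 mmol/L × 53.5 g/mol × 4.25 L ÷ 1000 = 16.166 g
thiamine hydrochloride: 19.2 mg/L × 4.25 L = 81.600 mg
gellan gum: 5.42 g/L × 4.25 L = 23.035 g
sorbitol: 30.1 g/L × 4.25 L = 127.925 g

riboflavin 38.709 mg; pyridoxine hydrochloride 81.526 mg; ammonium chloride 16.166 g; thiamine hydrochloride 81.600 mg; gellan gum 23.035 g; sorbitol 127.925 g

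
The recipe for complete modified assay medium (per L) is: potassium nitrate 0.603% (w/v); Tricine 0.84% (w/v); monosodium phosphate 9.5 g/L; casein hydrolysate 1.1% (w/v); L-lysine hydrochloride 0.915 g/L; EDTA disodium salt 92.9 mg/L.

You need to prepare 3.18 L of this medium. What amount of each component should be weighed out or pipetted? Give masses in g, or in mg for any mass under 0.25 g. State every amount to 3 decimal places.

potassium nitrate 19.175 g; Tricine 26.712 g; monosodium phosphate 30.210 g; casein hydrolysate 34.980 g; L-lysine hydrochloride 2.910 g; EDTA disodium salt 0.295 g

Scale factor relative to 1 L: 3.18.
potassium nitrate: 0.603% w/v = 6.03 g/L → 6.03 × 3.18 L = 19.175 g
Tricine: 0.84% w/v = 8.4 g/L → 8.4 × 3.18 L = 26.712 g
monosodium phosphate: 9.5 g/L × 3.18 L = 30.210 g
casein hydrolysate: 1.1% w/v = 11 g/L → 11 × 3.18 L = 34.980 g
L-lysine hydrochloride: 0.915 g/L × 3.18 L = 2.910 g
EDTA disodium salt: 92.9 mg/L × 3.18 L = 295.422 mg = 0.295 g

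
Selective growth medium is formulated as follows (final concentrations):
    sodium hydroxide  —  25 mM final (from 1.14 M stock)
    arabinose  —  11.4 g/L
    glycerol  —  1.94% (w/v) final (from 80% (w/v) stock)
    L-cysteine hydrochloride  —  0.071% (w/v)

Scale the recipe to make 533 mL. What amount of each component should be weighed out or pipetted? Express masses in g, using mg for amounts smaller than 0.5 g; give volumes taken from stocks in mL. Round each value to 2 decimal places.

sodium hydroxide 11.69 mL; arabinose 6.08 g; glycerol 12.93 mL; L-cysteine hydrochloride 378.43 mg

Target volume = 533 mL = 0.533 L.
sodium hydroxide: dilute stock: 25 mM × 533 mL ÷ 1140 mM = 11.69 mL
arabinose: 11.4 g/L × 0.533 L = 6.08 g
glycerol: dilute stock: 1.94% ÷ 80% × 533 mL = 12.93 mL
L-cysteine hydrochloride: 0.071% w/v = 0.71 g/L → 0.71 × 0.533 L = 0.37843 g = 378.43 mg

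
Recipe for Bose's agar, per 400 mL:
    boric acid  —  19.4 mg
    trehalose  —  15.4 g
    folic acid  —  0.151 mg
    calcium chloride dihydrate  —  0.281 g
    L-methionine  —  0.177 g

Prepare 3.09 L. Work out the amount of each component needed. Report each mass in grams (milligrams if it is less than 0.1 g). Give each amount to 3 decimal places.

Ratio of target to recipe volume: 3090 / 400 = 7.725.
boric acid: 19.4 mg × (3090 mL / 400 mL) = 149.865 mg = 0.150 g
trehalose: 15.4 g × (3090 mL / 400 mL) = 118.965 g
folic acid: 0.151 mg × (3090 mL / 400 mL) = 1.166 mg
calcium chloride dihydrate: 0.281 g × (3090 mL / 400 mL) = 2.171 g
L-methionine: 0.177 g × (3090 mL / 400 mL) = 1.367 g

boric acid 0.150 g; trehalose 118.965 g; folic acid 1.166 mg; calcium chloride dihydrate 2.171 g; L-methionine 1.367 g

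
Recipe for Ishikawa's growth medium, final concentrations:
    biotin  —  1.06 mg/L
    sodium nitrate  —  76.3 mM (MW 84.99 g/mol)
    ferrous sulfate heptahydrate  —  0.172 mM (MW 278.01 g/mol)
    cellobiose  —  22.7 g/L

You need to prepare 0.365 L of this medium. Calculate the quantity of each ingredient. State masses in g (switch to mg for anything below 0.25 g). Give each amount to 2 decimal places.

Scale factor relative to 1 L: 0.365.
biotin: 1.06 mg/L × 0.365 L = 0.39 mg
sodium nitrate: 76.3 mmol/L × 84.99 g/mol × 0.365 L ÷ 1000 = 2.37 g
ferrous sulfate heptahydrate: 0.172 mmol/L × 278.01 mg/mmol × 0.365 L = 17.45 mg
cellobiose: 22.7 g/L × 0.365 L = 8.29 g

biotin 0.39 mg; sodium nitrate 2.37 g; ferrous sulfate heptahydrate 17.45 mg; cellobiose 8.29 g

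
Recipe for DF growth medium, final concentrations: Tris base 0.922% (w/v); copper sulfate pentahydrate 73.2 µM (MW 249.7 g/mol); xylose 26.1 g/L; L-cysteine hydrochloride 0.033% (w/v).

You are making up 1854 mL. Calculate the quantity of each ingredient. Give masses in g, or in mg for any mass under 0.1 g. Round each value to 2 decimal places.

Scale factor relative to 1 L: 1.854.
Tris base: 0.922 g per 100 mL × 1854 mL ÷ 100 = 17.09 g
copper sulfate pentahydrate: 73.2 µmol/L × 249.7 g/mol × 1.854 L ÷ 1000 = 33.89 mg
xylose: 26.1 g/L × 1.854 L = 48.39 g
L-cysteine hydrochloride: 0.033% w/v = 0.33 g/L → 0.33 × 1.854 L = 0.61 g

Tris base 17.09 g; copper sulfate pentahydrate 33.89 mg; xylose 48.39 g; L-cysteine hydrochloride 0.61 g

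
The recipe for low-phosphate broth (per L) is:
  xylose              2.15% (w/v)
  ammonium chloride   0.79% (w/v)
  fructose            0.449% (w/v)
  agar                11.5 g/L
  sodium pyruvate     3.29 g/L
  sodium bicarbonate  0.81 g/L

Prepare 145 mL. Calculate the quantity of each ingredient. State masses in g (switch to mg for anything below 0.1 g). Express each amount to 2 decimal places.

xylose 3.12 g; ammonium chloride 1.15 g; fructose 0.65 g; agar 1.67 g; sodium pyruvate 0.48 g; sodium bicarbonate 0.12 g

Working volume: 145 mL = 0.145 L.
xylose: 2.15% w/v = 21.5 g/L → 21.5 × 0.145 L = 3.12 g
ammonium chloride: 0.79 g per 100 mL × 145 mL ÷ 100 = 1.15 g
fructose: 0.449% w/v = 4.49 g/L → 4.49 × 0.145 L = 0.65 g
agar: 11.5 g/L × 0.145 L = 1.67 g
sodium pyruvate: 3.29 g/L × 0.145 L = 0.48 g
sodium bicarbonate: 0.81 g/L × 0.145 L = 0.12 g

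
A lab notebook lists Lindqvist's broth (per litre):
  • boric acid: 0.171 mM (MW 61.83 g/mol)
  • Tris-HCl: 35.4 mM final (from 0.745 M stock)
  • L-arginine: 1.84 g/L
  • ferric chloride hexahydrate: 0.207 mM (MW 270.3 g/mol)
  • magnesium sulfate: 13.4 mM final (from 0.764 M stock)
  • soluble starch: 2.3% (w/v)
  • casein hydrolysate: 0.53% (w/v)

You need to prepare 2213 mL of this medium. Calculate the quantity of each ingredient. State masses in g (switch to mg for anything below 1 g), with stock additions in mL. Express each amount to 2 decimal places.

boric acid 23.40 mg; Tris-HCl 105.15 mL; L-arginine 4.07 g; ferric chloride hexahydrate 123.82 mg; magnesium sulfate 38.81 mL; soluble starch 50.90 g; casein hydrolysate 11.73 g

Working volume: 2213 mL = 2.213 L.
boric acid: 0.171 mmol/L × 61.83 mg/mmol × 2.213 L = 23.40 mg
Tris-HCl: C1V1 = C2V2 → 35.4 mM × 2213 mL ÷ 745 mM = 105.15 mL
L-arginine: 1.84 g/L × 2.213 L = 4.07 g
ferric chloride hexahydrate: 0.207 mmol/L × 270.3 mg/mmol × 2.213 L = 123.82 mg
magnesium sulfate: dilute stock: 13.4 mM × 2213 mL ÷ 764 mM = 38.81 mL
soluble starch: 2.3 g per 100 mL × 2213 mL ÷ 100 = 50.90 g
casein hydrolysate: 0.53 g per 100 mL × 2213 mL ÷ 100 = 11.73 g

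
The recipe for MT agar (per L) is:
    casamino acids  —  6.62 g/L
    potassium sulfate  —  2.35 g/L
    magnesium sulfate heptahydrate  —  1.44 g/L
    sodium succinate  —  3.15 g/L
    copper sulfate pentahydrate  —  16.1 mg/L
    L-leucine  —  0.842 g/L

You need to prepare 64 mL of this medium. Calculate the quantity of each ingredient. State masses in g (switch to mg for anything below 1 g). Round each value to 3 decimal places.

Target volume = 64 mL = 0.064 L.
casamino acids: 6.62 g/L × 0.064 L = 0.42368 g = 423.680 mg
potassium sulfate: 2.35 g/L × 0.064 L = 0.1504 g = 150.400 mg
magnesium sulfate heptahydrate: 1.44 g/L × 0.064 L = 0.09216 g = 92.160 mg
sodium succinate: 3.15 g/L × 0.064 L = 0.2016 g = 201.600 mg
copper sulfate pentahydrate: 16.1 mg/L × 0.064 L = 1.030 mg
L-leucine: 0.842 g/L × 0.064 L = 0.053888 g = 53.888 mg

casamino acids 423.680 mg; potassium sulfate 150.400 mg; magnesium sulfate heptahydrate 92.160 mg; sodium succinate 201.600 mg; copper sulfate pentahydrate 1.030 mg; L-leucine 53.888 mg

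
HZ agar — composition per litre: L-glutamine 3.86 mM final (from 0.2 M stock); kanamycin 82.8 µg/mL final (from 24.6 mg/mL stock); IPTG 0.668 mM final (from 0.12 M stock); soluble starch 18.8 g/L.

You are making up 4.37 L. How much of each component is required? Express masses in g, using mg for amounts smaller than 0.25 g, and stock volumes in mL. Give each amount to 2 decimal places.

L-glutamine 84.34 mL; kanamycin 14.71 mL; IPTG 24.33 mL; soluble starch 82.16 g

Scale factor relative to 1 L: 4.37.
L-glutamine: dilute stock: 3.86 mM × 4370 mL ÷ 200 mM = 84.34 mL
kanamycin: V = C2·V2/C1 = 82.8 µg/mL × 4370 mL ÷ 24600 µg/mL = 14.71 mL
IPTG: V = C2·V2/C1 = 0.668 mM × 4370 mL ÷ 120 mM = 24.33 mL
soluble starch: 18.8 g/L × 4.37 L = 82.16 g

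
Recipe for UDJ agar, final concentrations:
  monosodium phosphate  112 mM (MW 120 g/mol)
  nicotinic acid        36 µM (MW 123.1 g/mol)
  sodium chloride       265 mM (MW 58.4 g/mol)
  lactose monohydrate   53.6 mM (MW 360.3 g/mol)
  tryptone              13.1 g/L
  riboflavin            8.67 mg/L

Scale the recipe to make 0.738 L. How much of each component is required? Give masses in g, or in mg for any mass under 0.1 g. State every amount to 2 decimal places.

Working volume: 0.738 L.
monosodium phosphate: 112 mmol/L × 120 g/mol × 0.738 L ÷ 1000 = 9.92 g
nicotinic acid: 36 µmol/L × 123.1 g/mol × 0.738 L ÷ 1000 = 3.27 mg
sodium chloride: 265 mmol/L × 58.4 g/mol × 0.738 L ÷ 1000 = 11.42 g
lactose monohydrate: 53.6 mmol/L × 360.3 g/mol × 0.738 L ÷ 1000 = 14.25 g
tryptone: 13.1 g/L × 0.738 L = 9.67 g
riboflavin: 8.67 mg/L × 0.738 L = 6.40 mg

monosodium phosphate 9.92 g; nicotinic acid 3.27 mg; sodium chloride 11.42 g; lactose monohydrate 14.25 g; tryptone 9.67 g; riboflavin 6.40 mg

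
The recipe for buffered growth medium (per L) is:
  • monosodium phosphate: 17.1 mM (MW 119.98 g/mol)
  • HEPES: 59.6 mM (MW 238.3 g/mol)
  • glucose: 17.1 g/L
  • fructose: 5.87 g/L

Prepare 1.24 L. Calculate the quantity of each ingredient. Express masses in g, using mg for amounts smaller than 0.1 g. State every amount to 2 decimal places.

Working volume: 1.24 L.
monosodium phosphate: 17.1 mmol/L × 119.98 g/mol × 1.24 L ÷ 1000 = 2.54 g
HEPES: 59.6 mmol/L × 238.3 g/mol × 1.24 L ÷ 1000 = 17.61 g
glucose: 17.1 g/L × 1.24 L = 21.20 g
fructose: 5.87 g/L × 1.24 L = 7.28 g

monosodium phosphate 2.54 g; HEPES 17.61 g; glucose 21.20 g; fructose 7.28 g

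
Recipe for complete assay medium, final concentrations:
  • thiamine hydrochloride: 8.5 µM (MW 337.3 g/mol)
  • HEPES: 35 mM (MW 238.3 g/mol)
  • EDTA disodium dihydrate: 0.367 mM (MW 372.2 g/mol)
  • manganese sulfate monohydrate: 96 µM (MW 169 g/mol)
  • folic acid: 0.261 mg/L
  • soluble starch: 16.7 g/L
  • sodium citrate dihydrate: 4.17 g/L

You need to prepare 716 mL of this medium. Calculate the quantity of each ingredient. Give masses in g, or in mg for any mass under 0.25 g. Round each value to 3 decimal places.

thiamine hydrochloride 2.053 mg; HEPES 5.972 g; EDTA disodium dihydrate 97.804 mg; manganese sulfate monohydrate 11.616 mg; folic acid 0.187 mg; soluble starch 11.957 g; sodium citrate dihydrate 2.986 g

Working volume: 716 mL = 0.716 L.
thiamine hydrochloride: 8.5 µmol/L × 337.3 g/mol × 0.716 L ÷ 1000 = 2.053 mg
HEPES: 35 mmol/L × 238.3 g/mol × 0.716 L ÷ 1000 = 5.972 g
EDTA disodium dihydrate: 0.367 mmol/L × 372.2 mg/mmol × 0.716 L = 97.804 mg
manganese sulfate monohydrate: 96 µmol/L × 169 g/mol × 0.716 L ÷ 1000 = 11.616 mg
folic acid: 0.261 mg/L × 0.716 L = 0.187 mg
soluble starch: 16.7 g/L × 0.716 L = 11.957 g
sodium citrate dihydrate: 4.17 g/L × 0.716 L = 2.986 g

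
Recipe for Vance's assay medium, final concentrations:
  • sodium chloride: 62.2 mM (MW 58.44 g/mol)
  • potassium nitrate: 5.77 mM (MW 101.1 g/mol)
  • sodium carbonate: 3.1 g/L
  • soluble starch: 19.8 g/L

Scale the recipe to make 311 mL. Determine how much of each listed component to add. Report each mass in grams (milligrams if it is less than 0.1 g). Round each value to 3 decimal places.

Working volume: 311 mL = 0.311 L.
sodium chloride: 62.2 mmol/L × 58.44 g/mol × 0.311 L ÷ 1000 = 1.130 g
potassium nitrate: 5.77 mmol/L × 101.1 g/mol × 0.311 L ÷ 1000 = 0.181 g
sodium carbonate: 3.1 g/L × 0.311 L = 0.964 g
soluble starch: 19.8 g/L × 0.311 L = 6.158 g

sodium chloride 1.130 g; potassium nitrate 0.181 g; sodium carbonate 0.964 g; soluble starch 6.158 g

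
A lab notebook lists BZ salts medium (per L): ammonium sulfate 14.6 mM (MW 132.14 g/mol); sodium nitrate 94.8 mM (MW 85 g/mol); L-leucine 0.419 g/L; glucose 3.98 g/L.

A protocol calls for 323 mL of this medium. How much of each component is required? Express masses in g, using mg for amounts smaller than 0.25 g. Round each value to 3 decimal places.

ammonium sulfate 0.623 g; sodium nitrate 2.603 g; L-leucine 135.337 mg; glucose 1.286 g

Working volume: 323 mL = 0.323 L.
ammonium sulfate: 14.6 mmol/L × 132.14 g/mol × 0.323 L ÷ 1000 = 0.623 g
sodium nitrate: 94.8 mmol/L × 85 g/mol × 0.323 L ÷ 1000 = 2.603 g
L-leucine: 0.419 g/L × 0.323 L = 0.135337 g = 135.337 mg
glucose: 3.98 g/L × 0.323 L = 1.286 g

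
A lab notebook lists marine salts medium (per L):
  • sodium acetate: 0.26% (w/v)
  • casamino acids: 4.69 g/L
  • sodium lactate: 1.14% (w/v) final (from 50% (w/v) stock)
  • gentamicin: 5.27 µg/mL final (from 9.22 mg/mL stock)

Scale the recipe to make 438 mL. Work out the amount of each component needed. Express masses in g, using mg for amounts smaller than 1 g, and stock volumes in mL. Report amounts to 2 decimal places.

Target volume = 438 mL = 0.438 L.
sodium acetate: 0.26 g per 100 mL × 438 mL ÷ 100 = 1.14 g
casamino acids: 4.69 g/L × 0.438 L = 2.05 g
sodium lactate: V = C2·V2/C1 = 1.14% ÷ 50% × 438 mL = 9.99 mL
gentamicin: C1V1 = C2V2 → 5.27 µg/mL × 438 mL ÷ 9220 µg/mL = 0.25 mL

sodium acetate 1.14 g; casamino acids 2.05 g; sodium lactate 9.99 mL; gentamicin 0.25 mL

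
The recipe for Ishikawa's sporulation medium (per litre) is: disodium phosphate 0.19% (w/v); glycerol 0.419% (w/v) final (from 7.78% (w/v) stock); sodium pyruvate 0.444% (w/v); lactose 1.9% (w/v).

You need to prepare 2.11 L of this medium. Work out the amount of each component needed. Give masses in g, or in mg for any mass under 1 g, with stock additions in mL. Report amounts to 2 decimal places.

Scale factor relative to 1 L: 2.11.
disodium phosphate: 0.19 g per 100 mL × 2110 mL ÷ 100 = 4.01 g
glycerol: V = C2·V2/C1 = 0.419% ÷ 7.78% × 2110 mL = 113.64 mL
sodium pyruvate: 0.444% w/v = 4.44 g/L → 4.44 × 2.11 L = 9.37 g
lactose: 1.9 g per 100 mL × 2110 mL ÷ 100 = 40.09 g

disodium phosphate 4.01 g; glycerol 113.64 mL; sodium pyruvate 9.37 g; lactose 40.09 g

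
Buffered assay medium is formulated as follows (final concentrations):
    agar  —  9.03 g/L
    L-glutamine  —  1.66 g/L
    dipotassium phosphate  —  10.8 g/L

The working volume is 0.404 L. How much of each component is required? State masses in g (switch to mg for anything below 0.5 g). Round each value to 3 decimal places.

agar 3.648 g; L-glutamine 0.671 g; dipotassium phosphate 4.363 g

Scale factor relative to 1 L: 0.404.
agar: 9.03 g/L × 0.404 L = 3.648 g
L-glutamine: 1.66 g/L × 0.404 L = 0.671 g
dipotassium phosphate: 10.8 g/L × 0.404 L = 4.363 g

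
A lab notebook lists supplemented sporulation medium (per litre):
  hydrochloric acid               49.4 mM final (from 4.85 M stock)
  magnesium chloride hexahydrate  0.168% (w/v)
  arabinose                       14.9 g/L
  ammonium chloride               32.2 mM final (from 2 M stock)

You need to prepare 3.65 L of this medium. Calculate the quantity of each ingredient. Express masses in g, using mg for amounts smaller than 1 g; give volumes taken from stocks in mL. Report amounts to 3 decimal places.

hydrochloric acid 37.177 mL; magnesium chloride hexahydrate 6.132 g; arabinose 54.385 g; ammonium chloride 58.765 mL

Working volume: 3.65 L.
hydrochloric acid: C1V1 = C2V2 → 49.4 mM × 3650 mL ÷ 4850 mM = 37.177 mL
magnesium chloride hexahydrate: 0.168% w/v = 1.68 g/L → 1.68 × 3.65 L = 6.132 g
arabinose: 14.9 g/L × 3.65 L = 54.385 g
ammonium chloride: dilute stock: 32.2 mM × 3650 mL ÷ 2000 mM = 58.765 mL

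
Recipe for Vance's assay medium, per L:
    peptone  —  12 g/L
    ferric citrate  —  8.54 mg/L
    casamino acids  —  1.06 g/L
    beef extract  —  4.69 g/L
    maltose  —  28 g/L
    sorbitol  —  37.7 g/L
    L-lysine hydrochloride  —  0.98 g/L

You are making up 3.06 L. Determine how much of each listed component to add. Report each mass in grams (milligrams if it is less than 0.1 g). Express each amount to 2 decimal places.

peptone 36.72 g; ferric citrate 26.13 mg; casamino acids 3.24 g; beef extract 14.35 g; maltose 85.68 g; sorbitol 115.36 g; L-lysine hydrochloride 3.00 g

Scale factor relative to 1 L: 3.06.
peptone: 12 g/L × 3.06 L = 36.72 g
ferric citrate: 8.54 mg/L × 3.06 L = 26.13 mg
casamino acids: 1.06 g/L × 3.06 L = 3.24 g
beef extract: 4.69 g/L × 3.06 L = 14.35 g
maltose: 28 g/L × 3.06 L = 85.68 g
sorbitol: 37.7 g/L × 3.06 L = 115.36 g
L-lysine hydrochloride: 0.98 g/L × 3.06 L = 3.00 g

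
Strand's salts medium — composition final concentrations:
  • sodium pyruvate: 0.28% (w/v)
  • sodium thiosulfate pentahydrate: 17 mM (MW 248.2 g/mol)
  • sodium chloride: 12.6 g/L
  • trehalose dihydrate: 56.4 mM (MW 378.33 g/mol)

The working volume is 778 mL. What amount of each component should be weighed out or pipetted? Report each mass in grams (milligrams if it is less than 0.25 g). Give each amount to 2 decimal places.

sodium pyruvate 2.18 g; sodium thiosulfate pentahydrate 3.28 g; sodium chloride 9.80 g; trehalose dihydrate 16.60 g

Working volume: 778 mL = 0.778 L.
sodium pyruvate: 0.28 g per 100 mL × 778 mL ÷ 100 = 2.18 g
sodium thiosulfate pentahydrate: 17 mmol/L × 248.2 g/mol × 0.778 L ÷ 1000 = 3.28 g
sodium chloride: 12.6 g/L × 0.778 L = 9.80 g
trehalose dihydrate: 56.4 mmol/L × 378.33 g/mol × 0.778 L ÷ 1000 = 16.60 g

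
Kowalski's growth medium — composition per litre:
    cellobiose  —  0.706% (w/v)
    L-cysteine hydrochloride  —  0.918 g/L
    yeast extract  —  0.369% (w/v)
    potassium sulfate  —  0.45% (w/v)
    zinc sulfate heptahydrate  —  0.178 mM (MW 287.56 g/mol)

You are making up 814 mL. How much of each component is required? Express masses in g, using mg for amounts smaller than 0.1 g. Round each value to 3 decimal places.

Target volume = 814 mL = 0.814 L.
cellobiose: 0.706 g per 100 mL × 814 mL ÷ 100 = 5.747 g
L-cysteine hydrochloride: 0.918 g/L × 0.814 L = 0.747 g
yeast extract: 0.369 g per 100 mL × 814 mL ÷ 100 = 3.004 g
potassium sulfate: 0.45% w/v = 4.5 g/L → 4.5 × 0.814 L = 3.663 g
zinc sulfate heptahydrate: 0.178 mmol/L × 287.56 mg/mmol × 0.814 L = 41.665 mg

cellobiose 5.747 g; L-cysteine hydrochloride 0.747 g; yeast extract 3.004 g; potassium sulfate 3.663 g; zinc sulfate heptahydrate 41.665 mg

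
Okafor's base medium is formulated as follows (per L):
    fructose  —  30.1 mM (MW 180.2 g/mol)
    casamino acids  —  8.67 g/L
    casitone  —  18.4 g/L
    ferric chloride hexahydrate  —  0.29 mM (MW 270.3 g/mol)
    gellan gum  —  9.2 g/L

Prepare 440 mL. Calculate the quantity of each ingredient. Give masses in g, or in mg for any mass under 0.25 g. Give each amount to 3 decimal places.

fructose 2.387 g; casamino acids 3.815 g; casitone 8.096 g; ferric chloride hexahydrate 34.490 mg; gellan gum 4.048 g

Scale factor relative to 1 L: 0.44.
fructose: 30.1 mmol/L × 180.2 g/mol × 0.44 L ÷ 1000 = 2.387 g
casamino acids: 8.67 g/L × 0.44 L = 3.815 g
casitone: 18.4 g/L × 0.44 L = 8.096 g
ferric chloride hexahydrate: 0.29 mmol/L × 270.3 mg/mmol × 0.44 L = 34.490 mg
gellan gum: 9.2 g/L × 0.44 L = 4.048 g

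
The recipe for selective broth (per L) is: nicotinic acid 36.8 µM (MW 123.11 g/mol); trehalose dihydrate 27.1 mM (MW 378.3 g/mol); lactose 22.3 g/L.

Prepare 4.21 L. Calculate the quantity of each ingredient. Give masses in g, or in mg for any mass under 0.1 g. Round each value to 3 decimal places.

Working volume: 4.21 L.
nicotinic acid: 36.8 µmol/L × 123.11 g/mol × 4.21 L ÷ 1000 = 19.073 mg
trehalose dihydrate: 27.1 mmol/L × 378.3 g/mol × 4.21 L ÷ 1000 = 43.161 g
lactose: 22.3 g/L × 4.21 L = 93.883 g

nicotinic acid 19.073 mg; trehalose dihydrate 43.161 g; lactose 93.883 g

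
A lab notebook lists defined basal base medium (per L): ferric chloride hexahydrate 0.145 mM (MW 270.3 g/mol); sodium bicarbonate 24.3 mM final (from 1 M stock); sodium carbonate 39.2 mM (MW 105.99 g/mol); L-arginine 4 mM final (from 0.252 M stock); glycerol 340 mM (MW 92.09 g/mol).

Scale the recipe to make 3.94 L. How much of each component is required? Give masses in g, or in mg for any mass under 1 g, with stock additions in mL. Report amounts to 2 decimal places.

Scale factor relative to 1 L: 3.94.
ferric chloride hexahydrate: 0.145 mmol/L × 270.3 mg/mmol × 3.94 L = 154.42 mg
sodium bicarbonate: V = C2·V2/C1 = 24.3 mM × 3940 mL ÷ 1000 mM = 95.74 mL
sodium carbonate: 39.2 mmol/L × 105.99 g/mol × 3.94 L ÷ 1000 = 16.37 g
L-arginine: dilute stock: 4 mM × 3940 mL ÷ 252 mM = 62.54 mL
glycerol: 340 mmol/L × 92.09 g/mol × 3.94 L ÷ 1000 = 123.36 g

ferric chloride hexahydrate 154.42 mg; sodium bicarbonate 95.74 mL; sodium carbonate 16.37 g; L-arginine 62.54 mL; glycerol 123.36 g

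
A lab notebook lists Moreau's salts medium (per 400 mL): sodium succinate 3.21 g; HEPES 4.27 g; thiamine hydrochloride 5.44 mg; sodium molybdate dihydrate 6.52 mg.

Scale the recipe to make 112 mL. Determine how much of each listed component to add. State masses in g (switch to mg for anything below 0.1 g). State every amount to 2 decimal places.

Ratio of target to recipe volume: 112 / 400 = 0.28.
sodium succinate: 3.21 g × (112 mL / 400 mL) = 0.90 g
HEPES: 4.27 g × (112 mL / 400 mL) = 1.20 g
thiamine hydrochloride: 5.44 mg × (112 mL / 400 mL) = 1.52 mg
sodium molybdate dihydrate: 6.52 mg × (112 mL / 400 mL) = 1.83 mg

sodium succinate 0.90 g; HEPES 1.20 g; thiamine hydrochloride 1.52 mg; sodium molybdate dihydrate 1.83 mg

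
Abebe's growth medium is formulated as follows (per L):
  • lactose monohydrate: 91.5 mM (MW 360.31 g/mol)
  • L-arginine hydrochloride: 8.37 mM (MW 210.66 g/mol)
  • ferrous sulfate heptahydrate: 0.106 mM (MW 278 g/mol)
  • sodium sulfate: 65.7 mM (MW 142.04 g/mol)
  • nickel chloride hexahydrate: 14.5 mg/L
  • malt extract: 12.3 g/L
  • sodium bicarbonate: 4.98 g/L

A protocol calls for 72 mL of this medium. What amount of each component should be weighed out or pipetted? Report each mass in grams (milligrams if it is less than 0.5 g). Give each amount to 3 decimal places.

lactose monohydrate 2.374 g; L-arginine hydrochloride 126.952 mg; ferrous sulfate heptahydrate 2.122 mg; sodium sulfate 0.672 g; nickel chloride hexahydrate 1.044 mg; malt extract 0.886 g; sodium bicarbonate 358.560 mg

Working volume: 72 mL = 0.072 L.
lactose monohydrate: 91.5 mmol/L × 360.31 g/mol × 0.072 L ÷ 1000 = 2.374 g
L-arginine hydrochloride: 8.37 mmol/L × 210.66 mg/mmol × 0.072 L = 126.952 mg
ferrous sulfate heptahydrate: 0.106 mmol/L × 278 mg/mmol × 0.072 L = 2.122 mg
sodium sulfate: 65.7 mmol/L × 142.04 g/mol × 0.072 L ÷ 1000 = 0.672 g
nickel chloride hexahydrate: 14.5 mg/L × 0.072 L = 1.044 mg
malt extract: 12.3 g/L × 0.072 L = 0.886 g
sodium bicarbonate: 4.98 g/L × 0.072 L = 0.35856 g = 358.560 mg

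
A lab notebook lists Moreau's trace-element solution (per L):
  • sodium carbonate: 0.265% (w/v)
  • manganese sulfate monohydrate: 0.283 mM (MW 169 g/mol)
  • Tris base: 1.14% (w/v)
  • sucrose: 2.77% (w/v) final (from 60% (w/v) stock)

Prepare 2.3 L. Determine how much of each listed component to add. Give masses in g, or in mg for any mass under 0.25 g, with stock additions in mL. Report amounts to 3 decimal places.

Working volume: 2.3 L.
sodium carbonate: 0.265% w/v = 2.65 g/L → 2.65 × 2.3 L = 6.095 g
manganese sulfate monohydrate: 0.283 mmol/L × 169 mg/mmol × 2.3 L = 110.002 mg
Tris base: 1.14 g per 100 mL × 2300 mL ÷ 100 = 26.220 g
sucrose: C1V1 = C2V2 → 2.77% ÷ 60% × 2300 mL = 106.183 mL

sodium carbonate 6.095 g; manganese sulfate monohydrate 110.002 mg; Tris base 26.220 g; sucrose 106.183 mL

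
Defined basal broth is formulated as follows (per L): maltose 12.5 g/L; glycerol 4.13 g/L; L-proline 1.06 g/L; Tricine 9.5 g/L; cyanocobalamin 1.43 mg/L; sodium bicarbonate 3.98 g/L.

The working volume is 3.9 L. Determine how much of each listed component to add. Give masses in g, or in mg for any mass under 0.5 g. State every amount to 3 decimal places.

Working volume: 3.9 L.
maltose: 12.5 g/L × 3.9 L = 48.750 g
glycerol: 4.13 g/L × 3.9 L = 16.107 g
L-proline: 1.06 g/L × 3.9 L = 4.134 g
Tricine: 9.5 g/L × 3.9 L = 37.050 g
cyanocobalamin: 1.43 mg/L × 3.9 L = 5.577 mg
sodium bicarbonate: 3.98 g/L × 3.9 L = 15.522 g

maltose 48.750 g; glycerol 16.107 g; L-proline 4.134 g; Tricine 37.050 g; cyanocobalamin 5.577 mg; sodium bicarbonate 15.522 g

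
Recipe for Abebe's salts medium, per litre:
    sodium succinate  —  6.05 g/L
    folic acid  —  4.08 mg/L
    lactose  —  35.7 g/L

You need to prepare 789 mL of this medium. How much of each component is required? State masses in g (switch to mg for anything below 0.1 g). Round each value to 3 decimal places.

Working volume: 789 mL = 0.789 L.
sodium succinate: 6.05 g/L × 0.789 L = 4.773 g
folic acid: 4.08 mg/L × 0.789 L = 3.219 mg
lactose: 35.7 g/L × 0.789 L = 28.167 g

sodium succinate 4.773 g; folic acid 3.219 mg; lactose 28.167 g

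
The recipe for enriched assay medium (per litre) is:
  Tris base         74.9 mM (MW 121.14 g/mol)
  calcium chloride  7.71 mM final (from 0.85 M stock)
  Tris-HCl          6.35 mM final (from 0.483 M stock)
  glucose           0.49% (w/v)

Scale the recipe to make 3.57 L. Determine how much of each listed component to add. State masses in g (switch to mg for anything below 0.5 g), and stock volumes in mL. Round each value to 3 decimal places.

Tris base 32.392 g; calcium chloride 32.382 mL; Tris-HCl 46.935 mL; glucose 17.493 g

Scale factor relative to 1 L: 3.57.
Tris base: 74.9 mmol/L × 121.14 g/mol × 3.57 L ÷ 1000 = 32.392 g
calcium chloride: V = C2·V2/C1 = 7.71 mM × 3570 mL ÷ 850 mM = 32.382 mL
Tris-HCl: dilute stock: 6.35 mM × 3570 mL ÷ 483 mM = 46.935 mL
glucose: 0.49 g per 100 mL × 3570 mL ÷ 100 = 17.493 g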